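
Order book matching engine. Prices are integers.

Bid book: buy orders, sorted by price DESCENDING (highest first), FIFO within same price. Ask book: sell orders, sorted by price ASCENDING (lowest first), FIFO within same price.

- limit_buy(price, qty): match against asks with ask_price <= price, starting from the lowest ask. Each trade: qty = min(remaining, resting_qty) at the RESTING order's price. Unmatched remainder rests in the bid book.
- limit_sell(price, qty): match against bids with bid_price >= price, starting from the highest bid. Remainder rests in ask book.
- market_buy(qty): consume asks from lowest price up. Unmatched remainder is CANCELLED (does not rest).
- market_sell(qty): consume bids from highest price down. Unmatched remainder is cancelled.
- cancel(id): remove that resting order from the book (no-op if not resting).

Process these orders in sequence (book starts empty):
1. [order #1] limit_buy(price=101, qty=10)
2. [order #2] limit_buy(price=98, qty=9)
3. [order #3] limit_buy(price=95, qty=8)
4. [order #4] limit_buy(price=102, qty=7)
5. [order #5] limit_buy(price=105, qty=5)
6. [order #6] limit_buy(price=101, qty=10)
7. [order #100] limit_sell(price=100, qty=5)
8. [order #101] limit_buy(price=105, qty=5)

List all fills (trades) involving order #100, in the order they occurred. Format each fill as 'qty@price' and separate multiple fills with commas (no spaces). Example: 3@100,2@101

After op 1 [order #1] limit_buy(price=101, qty=10): fills=none; bids=[#1:10@101] asks=[-]
After op 2 [order #2] limit_buy(price=98, qty=9): fills=none; bids=[#1:10@101 #2:9@98] asks=[-]
After op 3 [order #3] limit_buy(price=95, qty=8): fills=none; bids=[#1:10@101 #2:9@98 #3:8@95] asks=[-]
After op 4 [order #4] limit_buy(price=102, qty=7): fills=none; bids=[#4:7@102 #1:10@101 #2:9@98 #3:8@95] asks=[-]
After op 5 [order #5] limit_buy(price=105, qty=5): fills=none; bids=[#5:5@105 #4:7@102 #1:10@101 #2:9@98 #3:8@95] asks=[-]
After op 6 [order #6] limit_buy(price=101, qty=10): fills=none; bids=[#5:5@105 #4:7@102 #1:10@101 #6:10@101 #2:9@98 #3:8@95] asks=[-]
After op 7 [order #100] limit_sell(price=100, qty=5): fills=#5x#100:5@105; bids=[#4:7@102 #1:10@101 #6:10@101 #2:9@98 #3:8@95] asks=[-]
After op 8 [order #101] limit_buy(price=105, qty=5): fills=none; bids=[#101:5@105 #4:7@102 #1:10@101 #6:10@101 #2:9@98 #3:8@95] asks=[-]

Answer: 5@105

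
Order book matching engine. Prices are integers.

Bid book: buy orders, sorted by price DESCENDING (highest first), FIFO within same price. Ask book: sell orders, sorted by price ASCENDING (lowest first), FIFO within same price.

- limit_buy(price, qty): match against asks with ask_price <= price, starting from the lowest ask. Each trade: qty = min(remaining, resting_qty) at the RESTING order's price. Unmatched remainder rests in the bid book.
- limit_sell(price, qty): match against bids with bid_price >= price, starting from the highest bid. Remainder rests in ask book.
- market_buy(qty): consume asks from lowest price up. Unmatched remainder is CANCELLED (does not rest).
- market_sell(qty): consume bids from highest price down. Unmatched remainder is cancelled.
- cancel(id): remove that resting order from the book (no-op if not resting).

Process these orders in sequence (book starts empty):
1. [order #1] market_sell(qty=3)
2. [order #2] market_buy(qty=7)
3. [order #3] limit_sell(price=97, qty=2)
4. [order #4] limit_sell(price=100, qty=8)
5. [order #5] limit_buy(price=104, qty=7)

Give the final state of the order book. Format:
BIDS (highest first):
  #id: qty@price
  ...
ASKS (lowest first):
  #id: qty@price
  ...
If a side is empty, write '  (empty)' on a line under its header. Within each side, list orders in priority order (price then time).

Answer: BIDS (highest first):
  (empty)
ASKS (lowest first):
  #4: 3@100

Derivation:
After op 1 [order #1] market_sell(qty=3): fills=none; bids=[-] asks=[-]
After op 2 [order #2] market_buy(qty=7): fills=none; bids=[-] asks=[-]
After op 3 [order #3] limit_sell(price=97, qty=2): fills=none; bids=[-] asks=[#3:2@97]
After op 4 [order #4] limit_sell(price=100, qty=8): fills=none; bids=[-] asks=[#3:2@97 #4:8@100]
After op 5 [order #5] limit_buy(price=104, qty=7): fills=#5x#3:2@97 #5x#4:5@100; bids=[-] asks=[#4:3@100]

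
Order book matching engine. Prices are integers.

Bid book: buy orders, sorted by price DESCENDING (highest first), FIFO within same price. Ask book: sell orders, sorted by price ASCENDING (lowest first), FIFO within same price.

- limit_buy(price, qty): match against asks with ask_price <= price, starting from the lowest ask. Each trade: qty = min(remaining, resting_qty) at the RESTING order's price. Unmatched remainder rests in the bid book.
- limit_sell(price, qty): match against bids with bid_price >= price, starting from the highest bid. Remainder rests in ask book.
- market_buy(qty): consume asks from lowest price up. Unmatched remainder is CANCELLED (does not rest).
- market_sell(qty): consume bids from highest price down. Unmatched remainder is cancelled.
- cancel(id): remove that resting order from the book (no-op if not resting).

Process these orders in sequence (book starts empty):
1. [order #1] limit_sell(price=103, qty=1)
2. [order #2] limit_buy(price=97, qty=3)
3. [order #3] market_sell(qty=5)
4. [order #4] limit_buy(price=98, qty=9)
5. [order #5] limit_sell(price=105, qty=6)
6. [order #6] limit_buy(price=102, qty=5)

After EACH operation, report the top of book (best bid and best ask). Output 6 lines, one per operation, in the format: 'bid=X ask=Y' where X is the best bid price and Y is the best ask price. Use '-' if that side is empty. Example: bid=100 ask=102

After op 1 [order #1] limit_sell(price=103, qty=1): fills=none; bids=[-] asks=[#1:1@103]
After op 2 [order #2] limit_buy(price=97, qty=3): fills=none; bids=[#2:3@97] asks=[#1:1@103]
After op 3 [order #3] market_sell(qty=5): fills=#2x#3:3@97; bids=[-] asks=[#1:1@103]
After op 4 [order #4] limit_buy(price=98, qty=9): fills=none; bids=[#4:9@98] asks=[#1:1@103]
After op 5 [order #5] limit_sell(price=105, qty=6): fills=none; bids=[#4:9@98] asks=[#1:1@103 #5:6@105]
After op 6 [order #6] limit_buy(price=102, qty=5): fills=none; bids=[#6:5@102 #4:9@98] asks=[#1:1@103 #5:6@105]

Answer: bid=- ask=103
bid=97 ask=103
bid=- ask=103
bid=98 ask=103
bid=98 ask=103
bid=102 ask=103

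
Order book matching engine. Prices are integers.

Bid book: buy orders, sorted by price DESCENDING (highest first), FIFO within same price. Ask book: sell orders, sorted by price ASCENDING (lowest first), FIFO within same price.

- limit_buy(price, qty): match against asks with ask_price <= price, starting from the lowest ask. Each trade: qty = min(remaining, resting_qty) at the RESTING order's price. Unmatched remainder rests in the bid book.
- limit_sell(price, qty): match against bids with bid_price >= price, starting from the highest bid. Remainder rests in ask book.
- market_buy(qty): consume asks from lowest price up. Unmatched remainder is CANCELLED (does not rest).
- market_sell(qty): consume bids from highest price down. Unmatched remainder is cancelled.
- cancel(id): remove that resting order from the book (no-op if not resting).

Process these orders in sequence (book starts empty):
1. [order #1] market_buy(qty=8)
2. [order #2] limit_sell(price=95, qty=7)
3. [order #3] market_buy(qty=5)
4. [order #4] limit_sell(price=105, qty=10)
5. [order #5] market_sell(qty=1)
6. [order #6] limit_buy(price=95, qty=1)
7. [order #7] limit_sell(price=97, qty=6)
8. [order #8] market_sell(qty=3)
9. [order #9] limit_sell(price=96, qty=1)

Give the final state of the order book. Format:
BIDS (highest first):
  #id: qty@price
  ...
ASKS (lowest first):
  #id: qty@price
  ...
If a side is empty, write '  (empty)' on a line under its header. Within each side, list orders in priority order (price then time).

Answer: BIDS (highest first):
  (empty)
ASKS (lowest first):
  #2: 1@95
  #9: 1@96
  #7: 6@97
  #4: 10@105

Derivation:
After op 1 [order #1] market_buy(qty=8): fills=none; bids=[-] asks=[-]
After op 2 [order #2] limit_sell(price=95, qty=7): fills=none; bids=[-] asks=[#2:7@95]
After op 3 [order #3] market_buy(qty=5): fills=#3x#2:5@95; bids=[-] asks=[#2:2@95]
After op 4 [order #4] limit_sell(price=105, qty=10): fills=none; bids=[-] asks=[#2:2@95 #4:10@105]
After op 5 [order #5] market_sell(qty=1): fills=none; bids=[-] asks=[#2:2@95 #4:10@105]
After op 6 [order #6] limit_buy(price=95, qty=1): fills=#6x#2:1@95; bids=[-] asks=[#2:1@95 #4:10@105]
After op 7 [order #7] limit_sell(price=97, qty=6): fills=none; bids=[-] asks=[#2:1@95 #7:6@97 #4:10@105]
After op 8 [order #8] market_sell(qty=3): fills=none; bids=[-] asks=[#2:1@95 #7:6@97 #4:10@105]
After op 9 [order #9] limit_sell(price=96, qty=1): fills=none; bids=[-] asks=[#2:1@95 #9:1@96 #7:6@97 #4:10@105]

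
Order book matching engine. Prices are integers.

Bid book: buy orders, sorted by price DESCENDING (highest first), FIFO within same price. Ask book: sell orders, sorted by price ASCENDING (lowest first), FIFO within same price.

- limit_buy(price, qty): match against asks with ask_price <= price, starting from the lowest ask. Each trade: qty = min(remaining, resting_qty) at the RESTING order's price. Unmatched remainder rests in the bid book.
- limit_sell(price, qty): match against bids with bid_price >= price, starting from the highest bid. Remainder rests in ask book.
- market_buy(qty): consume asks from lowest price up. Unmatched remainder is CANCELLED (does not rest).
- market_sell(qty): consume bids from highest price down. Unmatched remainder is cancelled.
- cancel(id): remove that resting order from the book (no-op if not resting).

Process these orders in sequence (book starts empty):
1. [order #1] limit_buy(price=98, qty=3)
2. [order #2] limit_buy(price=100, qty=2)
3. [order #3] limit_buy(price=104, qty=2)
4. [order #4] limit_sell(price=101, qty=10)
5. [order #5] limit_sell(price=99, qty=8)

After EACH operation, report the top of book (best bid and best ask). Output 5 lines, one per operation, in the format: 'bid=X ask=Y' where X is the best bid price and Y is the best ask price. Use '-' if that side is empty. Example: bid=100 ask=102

Answer: bid=98 ask=-
bid=100 ask=-
bid=104 ask=-
bid=100 ask=101
bid=98 ask=99

Derivation:
After op 1 [order #1] limit_buy(price=98, qty=3): fills=none; bids=[#1:3@98] asks=[-]
After op 2 [order #2] limit_buy(price=100, qty=2): fills=none; bids=[#2:2@100 #1:3@98] asks=[-]
After op 3 [order #3] limit_buy(price=104, qty=2): fills=none; bids=[#3:2@104 #2:2@100 #1:3@98] asks=[-]
After op 4 [order #4] limit_sell(price=101, qty=10): fills=#3x#4:2@104; bids=[#2:2@100 #1:3@98] asks=[#4:8@101]
After op 5 [order #5] limit_sell(price=99, qty=8): fills=#2x#5:2@100; bids=[#1:3@98] asks=[#5:6@99 #4:8@101]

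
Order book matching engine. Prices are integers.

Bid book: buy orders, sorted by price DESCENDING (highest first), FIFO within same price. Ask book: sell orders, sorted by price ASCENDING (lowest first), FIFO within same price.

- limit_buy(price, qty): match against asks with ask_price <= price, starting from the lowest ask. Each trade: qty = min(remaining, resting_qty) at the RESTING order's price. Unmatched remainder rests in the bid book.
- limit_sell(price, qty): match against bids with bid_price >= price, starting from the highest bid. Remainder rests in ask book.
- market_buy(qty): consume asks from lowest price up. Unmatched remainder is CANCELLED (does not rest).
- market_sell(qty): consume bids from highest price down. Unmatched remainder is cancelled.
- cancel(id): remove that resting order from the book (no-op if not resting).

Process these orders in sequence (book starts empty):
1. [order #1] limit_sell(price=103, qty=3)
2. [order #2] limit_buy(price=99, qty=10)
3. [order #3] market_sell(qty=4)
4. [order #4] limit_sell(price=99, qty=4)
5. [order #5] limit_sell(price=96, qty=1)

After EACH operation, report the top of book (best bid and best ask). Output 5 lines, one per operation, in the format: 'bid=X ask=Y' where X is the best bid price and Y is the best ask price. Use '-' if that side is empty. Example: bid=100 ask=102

Answer: bid=- ask=103
bid=99 ask=103
bid=99 ask=103
bid=99 ask=103
bid=99 ask=103

Derivation:
After op 1 [order #1] limit_sell(price=103, qty=3): fills=none; bids=[-] asks=[#1:3@103]
After op 2 [order #2] limit_buy(price=99, qty=10): fills=none; bids=[#2:10@99] asks=[#1:3@103]
After op 3 [order #3] market_sell(qty=4): fills=#2x#3:4@99; bids=[#2:6@99] asks=[#1:3@103]
After op 4 [order #4] limit_sell(price=99, qty=4): fills=#2x#4:4@99; bids=[#2:2@99] asks=[#1:3@103]
After op 5 [order #5] limit_sell(price=96, qty=1): fills=#2x#5:1@99; bids=[#2:1@99] asks=[#1:3@103]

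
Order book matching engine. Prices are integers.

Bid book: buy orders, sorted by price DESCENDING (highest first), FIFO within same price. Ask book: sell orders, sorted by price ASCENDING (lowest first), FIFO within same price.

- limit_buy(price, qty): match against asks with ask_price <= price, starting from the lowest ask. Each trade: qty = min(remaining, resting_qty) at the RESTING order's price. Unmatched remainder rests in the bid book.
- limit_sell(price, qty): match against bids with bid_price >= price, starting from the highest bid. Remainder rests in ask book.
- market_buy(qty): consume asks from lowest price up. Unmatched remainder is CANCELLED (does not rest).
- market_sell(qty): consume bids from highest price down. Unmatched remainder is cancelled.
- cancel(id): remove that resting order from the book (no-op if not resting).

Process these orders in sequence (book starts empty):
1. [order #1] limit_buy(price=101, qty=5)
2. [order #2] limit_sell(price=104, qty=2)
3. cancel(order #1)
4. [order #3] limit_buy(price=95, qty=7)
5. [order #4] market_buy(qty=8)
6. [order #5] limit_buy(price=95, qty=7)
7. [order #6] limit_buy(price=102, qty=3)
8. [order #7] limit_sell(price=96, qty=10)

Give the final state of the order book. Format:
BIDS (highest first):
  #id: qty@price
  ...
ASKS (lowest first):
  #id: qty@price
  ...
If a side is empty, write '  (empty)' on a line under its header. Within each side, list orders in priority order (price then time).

After op 1 [order #1] limit_buy(price=101, qty=5): fills=none; bids=[#1:5@101] asks=[-]
After op 2 [order #2] limit_sell(price=104, qty=2): fills=none; bids=[#1:5@101] asks=[#2:2@104]
After op 3 cancel(order #1): fills=none; bids=[-] asks=[#2:2@104]
After op 4 [order #3] limit_buy(price=95, qty=7): fills=none; bids=[#3:7@95] asks=[#2:2@104]
After op 5 [order #4] market_buy(qty=8): fills=#4x#2:2@104; bids=[#3:7@95] asks=[-]
After op 6 [order #5] limit_buy(price=95, qty=7): fills=none; bids=[#3:7@95 #5:7@95] asks=[-]
After op 7 [order #6] limit_buy(price=102, qty=3): fills=none; bids=[#6:3@102 #3:7@95 #5:7@95] asks=[-]
After op 8 [order #7] limit_sell(price=96, qty=10): fills=#6x#7:3@102; bids=[#3:7@95 #5:7@95] asks=[#7:7@96]

Answer: BIDS (highest first):
  #3: 7@95
  #5: 7@95
ASKS (lowest first):
  #7: 7@96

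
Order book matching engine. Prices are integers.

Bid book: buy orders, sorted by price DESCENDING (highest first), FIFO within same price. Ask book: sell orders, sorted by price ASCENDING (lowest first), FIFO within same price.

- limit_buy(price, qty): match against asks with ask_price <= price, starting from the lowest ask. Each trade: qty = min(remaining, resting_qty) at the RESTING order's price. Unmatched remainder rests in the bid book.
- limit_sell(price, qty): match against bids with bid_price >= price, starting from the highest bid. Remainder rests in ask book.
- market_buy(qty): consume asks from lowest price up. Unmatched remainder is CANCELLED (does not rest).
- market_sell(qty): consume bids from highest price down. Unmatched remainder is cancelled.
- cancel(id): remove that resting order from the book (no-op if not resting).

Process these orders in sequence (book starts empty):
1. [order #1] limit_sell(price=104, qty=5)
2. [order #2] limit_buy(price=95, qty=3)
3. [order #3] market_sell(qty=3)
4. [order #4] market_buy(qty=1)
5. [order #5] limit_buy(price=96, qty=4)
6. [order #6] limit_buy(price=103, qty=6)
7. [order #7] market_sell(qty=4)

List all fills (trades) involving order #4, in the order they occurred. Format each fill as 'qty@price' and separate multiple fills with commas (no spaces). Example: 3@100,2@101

Answer: 1@104

Derivation:
After op 1 [order #1] limit_sell(price=104, qty=5): fills=none; bids=[-] asks=[#1:5@104]
After op 2 [order #2] limit_buy(price=95, qty=3): fills=none; bids=[#2:3@95] asks=[#1:5@104]
After op 3 [order #3] market_sell(qty=3): fills=#2x#3:3@95; bids=[-] asks=[#1:5@104]
After op 4 [order #4] market_buy(qty=1): fills=#4x#1:1@104; bids=[-] asks=[#1:4@104]
After op 5 [order #5] limit_buy(price=96, qty=4): fills=none; bids=[#5:4@96] asks=[#1:4@104]
After op 6 [order #6] limit_buy(price=103, qty=6): fills=none; bids=[#6:6@103 #5:4@96] asks=[#1:4@104]
After op 7 [order #7] market_sell(qty=4): fills=#6x#7:4@103; bids=[#6:2@103 #5:4@96] asks=[#1:4@104]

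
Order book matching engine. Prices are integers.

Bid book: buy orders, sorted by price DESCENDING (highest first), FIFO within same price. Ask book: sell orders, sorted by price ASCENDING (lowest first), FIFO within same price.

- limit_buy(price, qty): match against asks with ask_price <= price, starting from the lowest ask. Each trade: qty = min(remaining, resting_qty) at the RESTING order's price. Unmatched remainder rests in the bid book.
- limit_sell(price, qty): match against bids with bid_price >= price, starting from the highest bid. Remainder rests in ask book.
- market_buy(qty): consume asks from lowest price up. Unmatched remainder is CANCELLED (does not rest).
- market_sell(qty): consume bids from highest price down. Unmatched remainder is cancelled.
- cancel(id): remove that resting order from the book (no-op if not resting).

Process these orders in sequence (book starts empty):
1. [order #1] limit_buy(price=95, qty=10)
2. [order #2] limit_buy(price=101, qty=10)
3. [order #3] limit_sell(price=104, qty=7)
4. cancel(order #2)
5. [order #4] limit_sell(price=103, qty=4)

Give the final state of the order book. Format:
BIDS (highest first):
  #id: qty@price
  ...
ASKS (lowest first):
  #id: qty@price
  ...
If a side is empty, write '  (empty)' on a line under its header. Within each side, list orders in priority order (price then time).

After op 1 [order #1] limit_buy(price=95, qty=10): fills=none; bids=[#1:10@95] asks=[-]
After op 2 [order #2] limit_buy(price=101, qty=10): fills=none; bids=[#2:10@101 #1:10@95] asks=[-]
After op 3 [order #3] limit_sell(price=104, qty=7): fills=none; bids=[#2:10@101 #1:10@95] asks=[#3:7@104]
After op 4 cancel(order #2): fills=none; bids=[#1:10@95] asks=[#3:7@104]
After op 5 [order #4] limit_sell(price=103, qty=4): fills=none; bids=[#1:10@95] asks=[#4:4@103 #3:7@104]

Answer: BIDS (highest first):
  #1: 10@95
ASKS (lowest first):
  #4: 4@103
  #3: 7@104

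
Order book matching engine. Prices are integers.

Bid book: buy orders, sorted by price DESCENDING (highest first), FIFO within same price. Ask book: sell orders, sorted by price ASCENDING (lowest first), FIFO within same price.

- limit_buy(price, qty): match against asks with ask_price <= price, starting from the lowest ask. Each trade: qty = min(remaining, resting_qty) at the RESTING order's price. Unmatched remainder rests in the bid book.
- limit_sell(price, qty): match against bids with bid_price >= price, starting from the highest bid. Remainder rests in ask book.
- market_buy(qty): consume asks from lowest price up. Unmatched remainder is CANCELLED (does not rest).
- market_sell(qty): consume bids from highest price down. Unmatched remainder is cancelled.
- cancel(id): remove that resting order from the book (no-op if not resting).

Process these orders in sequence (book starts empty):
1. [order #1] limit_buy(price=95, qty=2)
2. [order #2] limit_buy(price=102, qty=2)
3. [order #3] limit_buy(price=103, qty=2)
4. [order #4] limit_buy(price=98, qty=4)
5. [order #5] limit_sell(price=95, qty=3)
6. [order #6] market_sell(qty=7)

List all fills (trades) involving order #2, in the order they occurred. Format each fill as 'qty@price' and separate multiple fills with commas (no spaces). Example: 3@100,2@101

After op 1 [order #1] limit_buy(price=95, qty=2): fills=none; bids=[#1:2@95] asks=[-]
After op 2 [order #2] limit_buy(price=102, qty=2): fills=none; bids=[#2:2@102 #1:2@95] asks=[-]
After op 3 [order #3] limit_buy(price=103, qty=2): fills=none; bids=[#3:2@103 #2:2@102 #1:2@95] asks=[-]
After op 4 [order #4] limit_buy(price=98, qty=4): fills=none; bids=[#3:2@103 #2:2@102 #4:4@98 #1:2@95] asks=[-]
After op 5 [order #5] limit_sell(price=95, qty=3): fills=#3x#5:2@103 #2x#5:1@102; bids=[#2:1@102 #4:4@98 #1:2@95] asks=[-]
After op 6 [order #6] market_sell(qty=7): fills=#2x#6:1@102 #4x#6:4@98 #1x#6:2@95; bids=[-] asks=[-]

Answer: 1@102,1@102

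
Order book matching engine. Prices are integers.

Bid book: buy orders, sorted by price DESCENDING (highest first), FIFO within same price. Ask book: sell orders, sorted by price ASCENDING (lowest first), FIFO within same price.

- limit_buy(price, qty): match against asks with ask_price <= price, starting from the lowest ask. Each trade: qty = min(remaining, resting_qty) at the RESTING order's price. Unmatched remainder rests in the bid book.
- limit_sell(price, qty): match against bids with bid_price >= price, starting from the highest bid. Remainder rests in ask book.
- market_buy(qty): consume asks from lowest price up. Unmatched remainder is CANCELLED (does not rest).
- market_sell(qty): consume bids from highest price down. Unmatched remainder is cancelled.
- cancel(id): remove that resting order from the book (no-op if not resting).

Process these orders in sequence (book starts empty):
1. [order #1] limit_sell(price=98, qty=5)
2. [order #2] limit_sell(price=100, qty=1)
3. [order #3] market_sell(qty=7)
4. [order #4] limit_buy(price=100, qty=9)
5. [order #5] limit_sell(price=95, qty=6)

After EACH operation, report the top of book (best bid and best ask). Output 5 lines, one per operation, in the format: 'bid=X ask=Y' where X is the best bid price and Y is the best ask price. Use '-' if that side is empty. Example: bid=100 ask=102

Answer: bid=- ask=98
bid=- ask=98
bid=- ask=98
bid=100 ask=-
bid=- ask=95

Derivation:
After op 1 [order #1] limit_sell(price=98, qty=5): fills=none; bids=[-] asks=[#1:5@98]
After op 2 [order #2] limit_sell(price=100, qty=1): fills=none; bids=[-] asks=[#1:5@98 #2:1@100]
After op 3 [order #3] market_sell(qty=7): fills=none; bids=[-] asks=[#1:5@98 #2:1@100]
After op 4 [order #4] limit_buy(price=100, qty=9): fills=#4x#1:5@98 #4x#2:1@100; bids=[#4:3@100] asks=[-]
After op 5 [order #5] limit_sell(price=95, qty=6): fills=#4x#5:3@100; bids=[-] asks=[#5:3@95]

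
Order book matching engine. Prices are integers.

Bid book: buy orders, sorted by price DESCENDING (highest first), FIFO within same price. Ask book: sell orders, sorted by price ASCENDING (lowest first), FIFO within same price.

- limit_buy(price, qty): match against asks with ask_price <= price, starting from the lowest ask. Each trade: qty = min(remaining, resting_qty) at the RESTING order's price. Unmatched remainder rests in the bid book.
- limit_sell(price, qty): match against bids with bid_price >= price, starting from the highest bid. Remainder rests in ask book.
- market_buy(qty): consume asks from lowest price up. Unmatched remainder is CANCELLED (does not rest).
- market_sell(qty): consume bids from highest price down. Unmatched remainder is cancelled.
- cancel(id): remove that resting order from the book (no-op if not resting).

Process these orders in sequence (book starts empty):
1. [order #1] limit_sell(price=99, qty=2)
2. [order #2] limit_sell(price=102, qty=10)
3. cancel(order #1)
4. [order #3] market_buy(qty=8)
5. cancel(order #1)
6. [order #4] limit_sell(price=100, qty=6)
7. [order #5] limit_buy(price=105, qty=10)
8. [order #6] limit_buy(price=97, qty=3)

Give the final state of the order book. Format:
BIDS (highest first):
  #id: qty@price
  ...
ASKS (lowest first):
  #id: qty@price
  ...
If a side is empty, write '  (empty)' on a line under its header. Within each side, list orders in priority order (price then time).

After op 1 [order #1] limit_sell(price=99, qty=2): fills=none; bids=[-] asks=[#1:2@99]
After op 2 [order #2] limit_sell(price=102, qty=10): fills=none; bids=[-] asks=[#1:2@99 #2:10@102]
After op 3 cancel(order #1): fills=none; bids=[-] asks=[#2:10@102]
After op 4 [order #3] market_buy(qty=8): fills=#3x#2:8@102; bids=[-] asks=[#2:2@102]
After op 5 cancel(order #1): fills=none; bids=[-] asks=[#2:2@102]
After op 6 [order #4] limit_sell(price=100, qty=6): fills=none; bids=[-] asks=[#4:6@100 #2:2@102]
After op 7 [order #5] limit_buy(price=105, qty=10): fills=#5x#4:6@100 #5x#2:2@102; bids=[#5:2@105] asks=[-]
After op 8 [order #6] limit_buy(price=97, qty=3): fills=none; bids=[#5:2@105 #6:3@97] asks=[-]

Answer: BIDS (highest first):
  #5: 2@105
  #6: 3@97
ASKS (lowest first):
  (empty)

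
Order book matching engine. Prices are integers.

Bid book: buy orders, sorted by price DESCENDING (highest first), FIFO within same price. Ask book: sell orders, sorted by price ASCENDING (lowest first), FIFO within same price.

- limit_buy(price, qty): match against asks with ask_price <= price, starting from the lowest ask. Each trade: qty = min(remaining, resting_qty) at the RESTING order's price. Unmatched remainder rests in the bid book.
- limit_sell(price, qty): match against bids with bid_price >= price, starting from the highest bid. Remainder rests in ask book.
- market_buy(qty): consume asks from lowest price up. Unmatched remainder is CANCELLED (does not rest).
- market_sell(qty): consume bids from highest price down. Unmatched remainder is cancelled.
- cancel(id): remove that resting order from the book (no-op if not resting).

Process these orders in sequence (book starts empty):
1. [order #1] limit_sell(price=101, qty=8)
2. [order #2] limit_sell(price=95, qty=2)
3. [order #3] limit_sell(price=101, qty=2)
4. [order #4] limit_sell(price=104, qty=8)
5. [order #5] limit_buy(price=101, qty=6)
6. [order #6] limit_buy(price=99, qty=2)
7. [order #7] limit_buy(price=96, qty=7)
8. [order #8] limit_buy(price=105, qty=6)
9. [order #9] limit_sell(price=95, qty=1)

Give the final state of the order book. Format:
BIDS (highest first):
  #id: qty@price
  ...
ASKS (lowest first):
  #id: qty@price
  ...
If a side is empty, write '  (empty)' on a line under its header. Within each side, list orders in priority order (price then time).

After op 1 [order #1] limit_sell(price=101, qty=8): fills=none; bids=[-] asks=[#1:8@101]
After op 2 [order #2] limit_sell(price=95, qty=2): fills=none; bids=[-] asks=[#2:2@95 #1:8@101]
After op 3 [order #3] limit_sell(price=101, qty=2): fills=none; bids=[-] asks=[#2:2@95 #1:8@101 #3:2@101]
After op 4 [order #4] limit_sell(price=104, qty=8): fills=none; bids=[-] asks=[#2:2@95 #1:8@101 #3:2@101 #4:8@104]
After op 5 [order #5] limit_buy(price=101, qty=6): fills=#5x#2:2@95 #5x#1:4@101; bids=[-] asks=[#1:4@101 #3:2@101 #4:8@104]
After op 6 [order #6] limit_buy(price=99, qty=2): fills=none; bids=[#6:2@99] asks=[#1:4@101 #3:2@101 #4:8@104]
After op 7 [order #7] limit_buy(price=96, qty=7): fills=none; bids=[#6:2@99 #7:7@96] asks=[#1:4@101 #3:2@101 #4:8@104]
After op 8 [order #8] limit_buy(price=105, qty=6): fills=#8x#1:4@101 #8x#3:2@101; bids=[#6:2@99 #7:7@96] asks=[#4:8@104]
After op 9 [order #9] limit_sell(price=95, qty=1): fills=#6x#9:1@99; bids=[#6:1@99 #7:7@96] asks=[#4:8@104]

Answer: BIDS (highest first):
  #6: 1@99
  #7: 7@96
ASKS (lowest first):
  #4: 8@104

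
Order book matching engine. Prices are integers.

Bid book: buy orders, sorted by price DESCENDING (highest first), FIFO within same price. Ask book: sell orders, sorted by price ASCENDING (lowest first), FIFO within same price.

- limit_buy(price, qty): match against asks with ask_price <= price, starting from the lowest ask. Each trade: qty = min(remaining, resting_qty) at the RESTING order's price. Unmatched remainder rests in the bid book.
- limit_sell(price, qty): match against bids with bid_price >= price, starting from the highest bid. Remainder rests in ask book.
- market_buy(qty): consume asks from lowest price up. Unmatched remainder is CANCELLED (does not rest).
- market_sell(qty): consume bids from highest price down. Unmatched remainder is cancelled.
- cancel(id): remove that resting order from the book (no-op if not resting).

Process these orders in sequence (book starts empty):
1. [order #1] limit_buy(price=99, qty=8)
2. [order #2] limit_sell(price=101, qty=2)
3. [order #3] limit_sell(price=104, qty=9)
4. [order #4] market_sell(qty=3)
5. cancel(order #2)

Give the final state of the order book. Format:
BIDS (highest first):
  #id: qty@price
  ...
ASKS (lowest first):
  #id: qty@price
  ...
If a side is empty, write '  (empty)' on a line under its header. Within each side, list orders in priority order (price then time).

Answer: BIDS (highest first):
  #1: 5@99
ASKS (lowest first):
  #3: 9@104

Derivation:
After op 1 [order #1] limit_buy(price=99, qty=8): fills=none; bids=[#1:8@99] asks=[-]
After op 2 [order #2] limit_sell(price=101, qty=2): fills=none; bids=[#1:8@99] asks=[#2:2@101]
After op 3 [order #3] limit_sell(price=104, qty=9): fills=none; bids=[#1:8@99] asks=[#2:2@101 #3:9@104]
After op 4 [order #4] market_sell(qty=3): fills=#1x#4:3@99; bids=[#1:5@99] asks=[#2:2@101 #3:9@104]
After op 5 cancel(order #2): fills=none; bids=[#1:5@99] asks=[#3:9@104]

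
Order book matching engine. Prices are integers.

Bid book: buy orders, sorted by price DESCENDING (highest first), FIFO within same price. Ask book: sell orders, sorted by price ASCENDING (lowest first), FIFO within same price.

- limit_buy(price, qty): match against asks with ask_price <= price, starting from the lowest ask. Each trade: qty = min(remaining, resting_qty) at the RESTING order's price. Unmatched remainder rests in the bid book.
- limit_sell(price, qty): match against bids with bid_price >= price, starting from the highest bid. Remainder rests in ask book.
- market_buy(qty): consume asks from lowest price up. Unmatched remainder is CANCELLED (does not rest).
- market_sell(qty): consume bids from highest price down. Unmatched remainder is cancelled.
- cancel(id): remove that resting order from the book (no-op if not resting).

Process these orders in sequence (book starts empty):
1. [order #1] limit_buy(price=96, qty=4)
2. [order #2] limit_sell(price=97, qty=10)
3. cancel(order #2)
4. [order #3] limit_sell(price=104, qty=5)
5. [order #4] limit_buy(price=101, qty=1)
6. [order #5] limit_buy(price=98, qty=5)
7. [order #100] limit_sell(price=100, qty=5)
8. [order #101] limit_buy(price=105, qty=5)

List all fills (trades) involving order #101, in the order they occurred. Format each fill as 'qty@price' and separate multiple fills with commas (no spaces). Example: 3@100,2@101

Answer: 4@100,1@104

Derivation:
After op 1 [order #1] limit_buy(price=96, qty=4): fills=none; bids=[#1:4@96] asks=[-]
After op 2 [order #2] limit_sell(price=97, qty=10): fills=none; bids=[#1:4@96] asks=[#2:10@97]
After op 3 cancel(order #2): fills=none; bids=[#1:4@96] asks=[-]
After op 4 [order #3] limit_sell(price=104, qty=5): fills=none; bids=[#1:4@96] asks=[#3:5@104]
After op 5 [order #4] limit_buy(price=101, qty=1): fills=none; bids=[#4:1@101 #1:4@96] asks=[#3:5@104]
After op 6 [order #5] limit_buy(price=98, qty=5): fills=none; bids=[#4:1@101 #5:5@98 #1:4@96] asks=[#3:5@104]
After op 7 [order #100] limit_sell(price=100, qty=5): fills=#4x#100:1@101; bids=[#5:5@98 #1:4@96] asks=[#100:4@100 #3:5@104]
After op 8 [order #101] limit_buy(price=105, qty=5): fills=#101x#100:4@100 #101x#3:1@104; bids=[#5:5@98 #1:4@96] asks=[#3:4@104]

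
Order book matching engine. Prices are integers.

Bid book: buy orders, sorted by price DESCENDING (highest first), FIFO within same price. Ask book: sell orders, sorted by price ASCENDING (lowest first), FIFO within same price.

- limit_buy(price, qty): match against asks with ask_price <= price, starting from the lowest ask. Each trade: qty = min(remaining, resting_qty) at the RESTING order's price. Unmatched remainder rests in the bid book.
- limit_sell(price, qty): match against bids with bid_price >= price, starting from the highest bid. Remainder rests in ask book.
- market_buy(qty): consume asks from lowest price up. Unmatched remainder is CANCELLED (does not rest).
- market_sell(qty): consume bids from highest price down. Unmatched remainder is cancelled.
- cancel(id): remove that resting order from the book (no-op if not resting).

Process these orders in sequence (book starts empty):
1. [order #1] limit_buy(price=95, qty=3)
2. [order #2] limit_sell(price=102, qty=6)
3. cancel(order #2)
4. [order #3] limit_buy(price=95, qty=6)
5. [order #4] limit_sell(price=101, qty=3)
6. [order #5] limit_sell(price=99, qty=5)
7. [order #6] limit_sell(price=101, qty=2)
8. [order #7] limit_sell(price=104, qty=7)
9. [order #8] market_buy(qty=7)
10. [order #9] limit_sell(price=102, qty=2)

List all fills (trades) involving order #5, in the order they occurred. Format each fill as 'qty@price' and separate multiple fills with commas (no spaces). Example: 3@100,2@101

After op 1 [order #1] limit_buy(price=95, qty=3): fills=none; bids=[#1:3@95] asks=[-]
After op 2 [order #2] limit_sell(price=102, qty=6): fills=none; bids=[#1:3@95] asks=[#2:6@102]
After op 3 cancel(order #2): fills=none; bids=[#1:3@95] asks=[-]
After op 4 [order #3] limit_buy(price=95, qty=6): fills=none; bids=[#1:3@95 #3:6@95] asks=[-]
After op 5 [order #4] limit_sell(price=101, qty=3): fills=none; bids=[#1:3@95 #3:6@95] asks=[#4:3@101]
After op 6 [order #5] limit_sell(price=99, qty=5): fills=none; bids=[#1:3@95 #3:6@95] asks=[#5:5@99 #4:3@101]
After op 7 [order #6] limit_sell(price=101, qty=2): fills=none; bids=[#1:3@95 #3:6@95] asks=[#5:5@99 #4:3@101 #6:2@101]
After op 8 [order #7] limit_sell(price=104, qty=7): fills=none; bids=[#1:3@95 #3:6@95] asks=[#5:5@99 #4:3@101 #6:2@101 #7:7@104]
After op 9 [order #8] market_buy(qty=7): fills=#8x#5:5@99 #8x#4:2@101; bids=[#1:3@95 #3:6@95] asks=[#4:1@101 #6:2@101 #7:7@104]
After op 10 [order #9] limit_sell(price=102, qty=2): fills=none; bids=[#1:3@95 #3:6@95] asks=[#4:1@101 #6:2@101 #9:2@102 #7:7@104]

Answer: 5@99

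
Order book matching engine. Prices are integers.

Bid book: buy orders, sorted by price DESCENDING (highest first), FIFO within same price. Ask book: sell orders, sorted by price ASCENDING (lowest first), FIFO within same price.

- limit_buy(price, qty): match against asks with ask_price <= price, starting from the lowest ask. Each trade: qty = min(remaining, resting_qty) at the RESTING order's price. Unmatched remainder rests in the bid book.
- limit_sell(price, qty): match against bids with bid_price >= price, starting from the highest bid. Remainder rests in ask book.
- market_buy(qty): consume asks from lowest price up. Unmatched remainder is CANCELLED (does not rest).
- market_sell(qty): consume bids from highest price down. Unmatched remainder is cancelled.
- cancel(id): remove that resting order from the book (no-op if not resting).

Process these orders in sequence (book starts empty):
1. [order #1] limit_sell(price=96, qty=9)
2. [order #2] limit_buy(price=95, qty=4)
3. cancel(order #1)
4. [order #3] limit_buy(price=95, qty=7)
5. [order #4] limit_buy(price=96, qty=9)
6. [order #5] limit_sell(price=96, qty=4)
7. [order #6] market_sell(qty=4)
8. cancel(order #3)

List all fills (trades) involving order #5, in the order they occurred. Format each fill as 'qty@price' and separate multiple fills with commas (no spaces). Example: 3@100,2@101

After op 1 [order #1] limit_sell(price=96, qty=9): fills=none; bids=[-] asks=[#1:9@96]
After op 2 [order #2] limit_buy(price=95, qty=4): fills=none; bids=[#2:4@95] asks=[#1:9@96]
After op 3 cancel(order #1): fills=none; bids=[#2:4@95] asks=[-]
After op 4 [order #3] limit_buy(price=95, qty=7): fills=none; bids=[#2:4@95 #3:7@95] asks=[-]
After op 5 [order #4] limit_buy(price=96, qty=9): fills=none; bids=[#4:9@96 #2:4@95 #3:7@95] asks=[-]
After op 6 [order #5] limit_sell(price=96, qty=4): fills=#4x#5:4@96; bids=[#4:5@96 #2:4@95 #3:7@95] asks=[-]
After op 7 [order #6] market_sell(qty=4): fills=#4x#6:4@96; bids=[#4:1@96 #2:4@95 #3:7@95] asks=[-]
After op 8 cancel(order #3): fills=none; bids=[#4:1@96 #2:4@95] asks=[-]

Answer: 4@96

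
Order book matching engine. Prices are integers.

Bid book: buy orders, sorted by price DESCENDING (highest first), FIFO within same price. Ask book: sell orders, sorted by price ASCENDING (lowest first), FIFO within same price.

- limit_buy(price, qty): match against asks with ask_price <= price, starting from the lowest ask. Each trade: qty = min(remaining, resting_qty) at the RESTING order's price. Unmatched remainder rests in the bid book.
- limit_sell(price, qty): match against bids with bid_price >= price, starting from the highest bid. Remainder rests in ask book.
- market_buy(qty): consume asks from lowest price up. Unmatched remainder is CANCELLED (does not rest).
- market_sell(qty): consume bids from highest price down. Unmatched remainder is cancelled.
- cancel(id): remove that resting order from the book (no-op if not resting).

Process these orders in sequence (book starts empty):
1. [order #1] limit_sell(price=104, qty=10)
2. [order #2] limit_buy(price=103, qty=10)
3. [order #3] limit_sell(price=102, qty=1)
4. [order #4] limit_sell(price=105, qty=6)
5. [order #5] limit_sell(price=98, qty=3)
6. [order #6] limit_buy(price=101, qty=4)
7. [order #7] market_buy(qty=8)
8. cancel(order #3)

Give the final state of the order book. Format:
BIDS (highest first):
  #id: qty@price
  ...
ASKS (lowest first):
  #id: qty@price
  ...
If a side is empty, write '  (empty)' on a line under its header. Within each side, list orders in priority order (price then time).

After op 1 [order #1] limit_sell(price=104, qty=10): fills=none; bids=[-] asks=[#1:10@104]
After op 2 [order #2] limit_buy(price=103, qty=10): fills=none; bids=[#2:10@103] asks=[#1:10@104]
After op 3 [order #3] limit_sell(price=102, qty=1): fills=#2x#3:1@103; bids=[#2:9@103] asks=[#1:10@104]
After op 4 [order #4] limit_sell(price=105, qty=6): fills=none; bids=[#2:9@103] asks=[#1:10@104 #4:6@105]
After op 5 [order #5] limit_sell(price=98, qty=3): fills=#2x#5:3@103; bids=[#2:6@103] asks=[#1:10@104 #4:6@105]
After op 6 [order #6] limit_buy(price=101, qty=4): fills=none; bids=[#2:6@103 #6:4@101] asks=[#1:10@104 #4:6@105]
After op 7 [order #7] market_buy(qty=8): fills=#7x#1:8@104; bids=[#2:6@103 #6:4@101] asks=[#1:2@104 #4:6@105]
After op 8 cancel(order #3): fills=none; bids=[#2:6@103 #6:4@101] asks=[#1:2@104 #4:6@105]

Answer: BIDS (highest first):
  #2: 6@103
  #6: 4@101
ASKS (lowest first):
  #1: 2@104
  #4: 6@105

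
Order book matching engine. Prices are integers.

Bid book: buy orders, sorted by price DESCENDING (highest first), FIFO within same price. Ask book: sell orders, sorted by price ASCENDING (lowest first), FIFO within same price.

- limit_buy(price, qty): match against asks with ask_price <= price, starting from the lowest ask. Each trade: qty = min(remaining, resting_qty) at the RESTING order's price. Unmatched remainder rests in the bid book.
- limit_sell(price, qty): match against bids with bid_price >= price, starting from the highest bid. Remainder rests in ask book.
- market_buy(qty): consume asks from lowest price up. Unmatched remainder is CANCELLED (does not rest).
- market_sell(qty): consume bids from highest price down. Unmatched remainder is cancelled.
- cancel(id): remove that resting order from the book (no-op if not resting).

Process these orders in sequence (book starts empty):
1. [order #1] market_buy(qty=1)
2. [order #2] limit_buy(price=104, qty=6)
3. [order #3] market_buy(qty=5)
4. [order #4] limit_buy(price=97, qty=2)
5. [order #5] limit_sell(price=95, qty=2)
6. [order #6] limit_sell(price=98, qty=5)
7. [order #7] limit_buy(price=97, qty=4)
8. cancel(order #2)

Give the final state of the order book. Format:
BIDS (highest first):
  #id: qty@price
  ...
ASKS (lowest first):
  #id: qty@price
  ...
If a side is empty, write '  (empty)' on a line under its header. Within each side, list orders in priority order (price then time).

Answer: BIDS (highest first):
  #4: 2@97
  #7: 4@97
ASKS (lowest first):
  #6: 1@98

Derivation:
After op 1 [order #1] market_buy(qty=1): fills=none; bids=[-] asks=[-]
After op 2 [order #2] limit_buy(price=104, qty=6): fills=none; bids=[#2:6@104] asks=[-]
After op 3 [order #3] market_buy(qty=5): fills=none; bids=[#2:6@104] asks=[-]
After op 4 [order #4] limit_buy(price=97, qty=2): fills=none; bids=[#2:6@104 #4:2@97] asks=[-]
After op 5 [order #5] limit_sell(price=95, qty=2): fills=#2x#5:2@104; bids=[#2:4@104 #4:2@97] asks=[-]
After op 6 [order #6] limit_sell(price=98, qty=5): fills=#2x#6:4@104; bids=[#4:2@97] asks=[#6:1@98]
After op 7 [order #7] limit_buy(price=97, qty=4): fills=none; bids=[#4:2@97 #7:4@97] asks=[#6:1@98]
After op 8 cancel(order #2): fills=none; bids=[#4:2@97 #7:4@97] asks=[#6:1@98]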